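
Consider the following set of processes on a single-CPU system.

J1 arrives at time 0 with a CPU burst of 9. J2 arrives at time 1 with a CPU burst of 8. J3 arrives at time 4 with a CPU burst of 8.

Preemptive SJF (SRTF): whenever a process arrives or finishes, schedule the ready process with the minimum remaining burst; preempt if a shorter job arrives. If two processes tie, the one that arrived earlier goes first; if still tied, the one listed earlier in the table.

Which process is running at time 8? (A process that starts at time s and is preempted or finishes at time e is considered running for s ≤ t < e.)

J1

Timeline: | J1 0-9 | J2 9-17 | J3 17-25 |
Completion: J1=9  J2=17  J3=25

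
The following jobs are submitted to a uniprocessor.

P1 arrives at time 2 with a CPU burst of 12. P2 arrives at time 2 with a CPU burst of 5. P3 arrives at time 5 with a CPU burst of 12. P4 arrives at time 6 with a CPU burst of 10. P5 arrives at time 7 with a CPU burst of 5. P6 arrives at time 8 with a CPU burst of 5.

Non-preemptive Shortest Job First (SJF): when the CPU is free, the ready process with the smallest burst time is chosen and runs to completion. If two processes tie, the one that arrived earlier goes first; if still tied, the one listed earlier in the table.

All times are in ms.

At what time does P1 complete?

Schedule: | idle 0-2 | P2 2-7 | P5 7-12 | P6 12-17 | P4 17-27 | P1 27-39 | P3 39-51 |
Completion: P1=39  P2=7  P3=51  P4=27  P5=12  P6=17
Turnaround (C−A): P1=37  P2=5  P3=46  P4=21  P5=5  P6=9

39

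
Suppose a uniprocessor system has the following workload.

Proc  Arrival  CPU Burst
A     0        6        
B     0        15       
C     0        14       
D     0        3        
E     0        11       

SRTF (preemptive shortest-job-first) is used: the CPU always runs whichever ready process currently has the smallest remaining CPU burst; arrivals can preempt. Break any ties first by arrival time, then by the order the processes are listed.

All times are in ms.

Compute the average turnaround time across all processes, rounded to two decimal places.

23.00

Schedule: | D 0-3 | A 3-9 | E 9-20 | C 20-34 | B 34-49 |
Completion: A=9  B=49  C=34  D=3  E=20
Turnaround (C−A): A=9  B=49  C=34  D=3  E=20
Turnaround times: A=9, B=49, C=34, D=3, E=20
Average turnaround = (9+49+34+3+20) / 5 = 115/5 = 23.00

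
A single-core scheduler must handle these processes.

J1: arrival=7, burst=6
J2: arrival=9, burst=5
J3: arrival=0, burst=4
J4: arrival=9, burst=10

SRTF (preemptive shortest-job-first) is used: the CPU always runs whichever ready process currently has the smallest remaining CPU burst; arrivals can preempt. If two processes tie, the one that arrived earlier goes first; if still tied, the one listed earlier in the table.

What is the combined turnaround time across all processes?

Schedule: | J3 0-4 | idle 4-7 | J1 7-13 | J2 13-18 | J4 18-28 |
Completion: J1=13  J2=18  J3=4  J4=28
Turnaround (C−A): J1=6  J2=9  J3=4  J4=19
Turnaround = completion − arrival: J1=6, J2=9, J3=4, J4=19
Total turnaround = 6 + 9 + 4 + 19 = 38

38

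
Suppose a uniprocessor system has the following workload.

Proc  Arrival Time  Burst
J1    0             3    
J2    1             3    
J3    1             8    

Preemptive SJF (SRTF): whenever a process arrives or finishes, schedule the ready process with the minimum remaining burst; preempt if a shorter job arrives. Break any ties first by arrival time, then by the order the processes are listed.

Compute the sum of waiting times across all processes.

Schedule: | J1 0-3 | J2 3-6 | J3 6-14 |
Completion: J1=3  J2=6  J3=14
Turnaround (C−A): J1=3  J2=5  J3=13
Waiting = turnaround − burst: J1=0, J2=2, J3=5
Total waiting = 0 + 2 + 5 = 7

7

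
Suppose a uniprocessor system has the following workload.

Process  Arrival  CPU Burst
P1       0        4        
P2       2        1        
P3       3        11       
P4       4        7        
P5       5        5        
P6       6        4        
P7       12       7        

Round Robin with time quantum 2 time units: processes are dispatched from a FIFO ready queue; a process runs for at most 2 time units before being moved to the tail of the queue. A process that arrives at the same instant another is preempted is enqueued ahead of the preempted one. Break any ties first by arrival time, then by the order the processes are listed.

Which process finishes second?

Schedule: | P1 0-2 | P2 2-3 | P1 3-5 | P3 5-7 | P4 7-9 | P5 9-11 | P6 11-13 | P3 13-15 | P4 15-17 | P5 17-19 | P7 19-21 | P6 21-23 | P3 23-25 | P4 25-27 | P5 27-28 | P7 28-30 | P3 30-32 | P4 32-33 | P7 33-35 | P3 35-37 | P7 37-38 | P3 38-39 |
Completion: P1=5  P2=3  P3=39  P4=33  P5=28  P6=23  P7=38
Turnaround (C−A): P1=5  P2=1  P3=36  P4=29  P5=23  P6=17  P7=26
Finish order: P2 → P1 → P6 → P5 → P4 → P7 → P3

P1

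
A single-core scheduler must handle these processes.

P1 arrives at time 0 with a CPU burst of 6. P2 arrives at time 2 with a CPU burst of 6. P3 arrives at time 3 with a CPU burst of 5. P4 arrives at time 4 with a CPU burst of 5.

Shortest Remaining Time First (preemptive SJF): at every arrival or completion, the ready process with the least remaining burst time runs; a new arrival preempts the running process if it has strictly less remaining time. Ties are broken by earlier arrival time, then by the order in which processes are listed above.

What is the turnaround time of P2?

Gantt: | P1 0-6 | P3 6-11 | P4 11-16 | P2 16-22 |
Completion: P1=6  P2=22  P3=11  P4=16
Turnaround (C−A): P1=6  P2=20  P3=8  P4=12
Turnaround(P2) = completion − arrival = 22 − 2 = 20

20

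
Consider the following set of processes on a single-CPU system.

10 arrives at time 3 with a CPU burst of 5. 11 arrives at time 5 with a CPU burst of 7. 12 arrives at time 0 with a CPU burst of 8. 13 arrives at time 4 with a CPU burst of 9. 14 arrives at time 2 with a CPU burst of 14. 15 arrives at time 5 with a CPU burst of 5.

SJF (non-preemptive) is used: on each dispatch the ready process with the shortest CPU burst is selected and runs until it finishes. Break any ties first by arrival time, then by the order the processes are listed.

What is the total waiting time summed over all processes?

Gantt: | 12 0-8 | 10 8-13 | 15 13-18 | 11 18-25 | 13 25-34 | 14 34-48 |
Completion: 10=13  11=25  12=8  13=34  14=48  15=18
Waiting = turnaround − burst: 10=5, 11=13, 12=0, 13=21, 14=32, 15=8
Total waiting = 5 + 13 + 0 + 21 + 32 + 8 = 79

79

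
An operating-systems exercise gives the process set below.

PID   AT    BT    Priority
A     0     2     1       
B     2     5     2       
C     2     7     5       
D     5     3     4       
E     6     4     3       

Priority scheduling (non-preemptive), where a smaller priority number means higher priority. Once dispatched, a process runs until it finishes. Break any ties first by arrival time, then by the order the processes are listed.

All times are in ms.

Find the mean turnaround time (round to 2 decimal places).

8.00

Schedule: | A 0-2 | B 2-7 | E 7-11 | D 11-14 | C 14-21 |
Completion: A=2  B=7  C=21  D=14  E=11
Turnaround (C−A): A=2  B=5  C=19  D=9  E=5
Turnaround times: A=2, B=5, C=19, D=9, E=5
Average turnaround = (2+5+19+9+5) / 5 = 40/5 = 8.00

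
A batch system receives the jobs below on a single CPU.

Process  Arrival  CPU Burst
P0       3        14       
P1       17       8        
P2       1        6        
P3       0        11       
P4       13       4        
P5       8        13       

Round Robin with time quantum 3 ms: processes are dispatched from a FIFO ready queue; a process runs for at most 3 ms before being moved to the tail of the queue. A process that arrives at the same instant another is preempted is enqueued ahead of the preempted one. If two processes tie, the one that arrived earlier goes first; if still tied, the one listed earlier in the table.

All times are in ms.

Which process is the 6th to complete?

P5

Schedule: | P3 0-3 | P2 3-6 | P0 6-9 | P3 9-12 | P2 12-15 | P5 15-18 | P0 18-21 | P3 21-24 | P4 24-27 | P1 27-30 | P5 30-33 | P0 33-36 | P3 36-38 | P4 38-39 | P1 39-42 | P5 42-45 | P0 45-48 | P1 48-50 | P5 50-53 | P0 53-55 | P5 55-56 |
Completion: P0=55  P1=50  P2=15  P3=38  P4=39  P5=56
Turnaround (C−A): P0=52  P1=33  P2=14  P3=38  P4=26  P5=48
Finish order: P2 → P3 → P4 → P1 → P0 → P5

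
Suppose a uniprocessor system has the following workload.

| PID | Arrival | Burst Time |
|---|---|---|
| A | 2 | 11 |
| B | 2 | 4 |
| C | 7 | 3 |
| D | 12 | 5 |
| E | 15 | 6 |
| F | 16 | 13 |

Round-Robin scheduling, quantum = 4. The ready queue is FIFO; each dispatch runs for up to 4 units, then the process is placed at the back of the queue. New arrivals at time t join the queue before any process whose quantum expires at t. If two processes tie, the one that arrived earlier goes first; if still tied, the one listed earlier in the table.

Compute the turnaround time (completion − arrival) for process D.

21

Timeline: | idle 0-2 | A 2-6 | B 6-10 | A 10-14 | C 14-17 | D 17-21 | A 21-24 | E 24-28 | F 28-32 | D 32-33 | E 33-35 | F 35-44 |
Completion: A=24  B=10  C=17  D=33  E=35  F=44
Turnaround(D) = completion − arrival = 33 − 12 = 21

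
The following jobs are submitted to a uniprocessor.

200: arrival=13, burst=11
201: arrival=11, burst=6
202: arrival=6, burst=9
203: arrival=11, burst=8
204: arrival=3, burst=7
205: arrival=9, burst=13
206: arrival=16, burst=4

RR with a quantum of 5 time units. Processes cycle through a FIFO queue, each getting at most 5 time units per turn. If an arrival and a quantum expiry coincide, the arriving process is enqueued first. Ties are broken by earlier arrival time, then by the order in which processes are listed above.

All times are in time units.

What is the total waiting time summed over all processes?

Gantt: | idle 0-3 | 204 3-8 | 202 8-13 | 204 13-15 | 205 15-20 | 201 20-25 | 203 25-30 | 200 30-35 | 202 35-39 | 206 39-43 | 205 43-48 | 201 48-49 | 203 49-52 | 200 52-57 | 205 57-60 | 200 60-61 |
Completion: 200=61  201=49  202=39  203=52  204=15  205=60  206=43
Waiting = turnaround − burst: 200=37, 201=32, 202=24, 203=33, 204=5, 205=38, 206=23
Total waiting = 37 + 32 + 24 + 33 + 5 + 38 + 23 = 192

192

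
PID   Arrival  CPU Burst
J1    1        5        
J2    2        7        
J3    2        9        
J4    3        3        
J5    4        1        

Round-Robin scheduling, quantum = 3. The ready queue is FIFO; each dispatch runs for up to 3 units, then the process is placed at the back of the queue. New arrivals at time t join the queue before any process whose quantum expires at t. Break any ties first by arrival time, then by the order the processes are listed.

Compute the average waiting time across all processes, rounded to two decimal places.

Timeline: | idle 0-1 | J1 1-4 | J2 4-7 | J3 7-10 | J4 10-13 | J5 13-14 | J1 14-16 | J2 16-19 | J3 19-22 | J2 22-23 | J3 23-26 |
Completion: J1=16  J2=23  J3=26  J4=13  J5=14
Turnaround (C−A): J1=15  J2=21  J3=24  J4=10  J5=10
Waiting times: J1=10, J2=14, J3=15, J4=7, J5=9
Average waiting = (10+14+15+7+9) / 5 = 55/5 = 11.00

11.00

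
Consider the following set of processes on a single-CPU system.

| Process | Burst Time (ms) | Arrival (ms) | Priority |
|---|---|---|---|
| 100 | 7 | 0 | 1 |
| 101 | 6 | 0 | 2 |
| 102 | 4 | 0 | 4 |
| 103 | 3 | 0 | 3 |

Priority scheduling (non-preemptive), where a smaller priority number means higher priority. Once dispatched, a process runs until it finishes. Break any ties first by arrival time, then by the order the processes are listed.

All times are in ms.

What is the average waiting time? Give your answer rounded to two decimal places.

9.00

Schedule: | 100 0-7 | 101 7-13 | 103 13-16 | 102 16-20 |
Completion: 100=7  101=13  102=20  103=16
Waiting times: 100=0, 101=7, 102=16, 103=13
Average waiting = (0+7+16+13) / 4 = 36/4 = 9.00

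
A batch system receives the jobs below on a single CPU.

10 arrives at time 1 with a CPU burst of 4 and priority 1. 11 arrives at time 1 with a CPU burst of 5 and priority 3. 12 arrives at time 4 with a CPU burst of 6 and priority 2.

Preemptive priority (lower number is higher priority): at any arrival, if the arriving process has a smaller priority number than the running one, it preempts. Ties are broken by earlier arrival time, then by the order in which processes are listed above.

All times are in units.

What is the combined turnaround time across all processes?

26

Gantt: | idle 0-1 | 10 1-5 | 12 5-11 | 11 11-16 |
Completion: 10=5  11=16  12=11
Turnaround = completion − arrival: 10=4, 11=15, 12=7
Total turnaround = 4 + 15 + 7 = 26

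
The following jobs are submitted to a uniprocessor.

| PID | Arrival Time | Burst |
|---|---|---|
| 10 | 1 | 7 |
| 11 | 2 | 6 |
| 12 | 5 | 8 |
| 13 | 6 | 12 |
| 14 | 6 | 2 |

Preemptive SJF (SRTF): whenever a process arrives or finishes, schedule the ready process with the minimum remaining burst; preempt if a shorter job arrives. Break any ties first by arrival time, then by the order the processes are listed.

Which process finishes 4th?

Schedule: | idle 0-1 | 10 1-8 | 14 8-10 | 11 10-16 | 12 16-24 | 13 24-36 |
Completion: 10=8  11=16  12=24  13=36  14=10
Turnaround (C−A): 10=7  11=14  12=19  13=30  14=4
Finish order: 10 → 14 → 11 → 12 → 13

12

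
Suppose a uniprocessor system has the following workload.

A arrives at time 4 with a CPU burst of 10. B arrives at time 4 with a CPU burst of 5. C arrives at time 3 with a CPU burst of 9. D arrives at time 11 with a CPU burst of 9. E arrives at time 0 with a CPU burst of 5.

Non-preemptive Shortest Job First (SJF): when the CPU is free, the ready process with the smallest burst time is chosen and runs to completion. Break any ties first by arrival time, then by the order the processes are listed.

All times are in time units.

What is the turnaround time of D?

Timeline: | E 0-5 | B 5-10 | C 10-19 | D 19-28 | A 28-38 |
Completion: A=38  B=10  C=19  D=28  E=5
Turnaround(D) = completion − arrival = 28 − 11 = 17

17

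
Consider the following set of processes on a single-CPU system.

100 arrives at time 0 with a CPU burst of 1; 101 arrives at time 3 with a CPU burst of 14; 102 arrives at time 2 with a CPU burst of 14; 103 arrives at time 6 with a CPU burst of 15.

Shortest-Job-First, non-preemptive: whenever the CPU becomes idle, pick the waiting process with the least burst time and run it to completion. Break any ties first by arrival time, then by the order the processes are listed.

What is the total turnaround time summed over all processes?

Timeline: | 100 0-1 | idle 1-2 | 102 2-16 | 101 16-30 | 103 30-45 |
Completion: 100=1  101=30  102=16  103=45
Turnaround = completion − arrival: 100=1, 101=27, 102=14, 103=39
Total turnaround = 1 + 27 + 14 + 39 = 81

81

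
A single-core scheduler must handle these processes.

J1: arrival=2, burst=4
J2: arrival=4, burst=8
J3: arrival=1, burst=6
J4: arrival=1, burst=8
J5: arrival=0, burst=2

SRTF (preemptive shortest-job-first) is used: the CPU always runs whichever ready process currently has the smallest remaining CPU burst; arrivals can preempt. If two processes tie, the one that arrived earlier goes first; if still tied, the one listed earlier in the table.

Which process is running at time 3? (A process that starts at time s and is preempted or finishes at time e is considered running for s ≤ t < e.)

Schedule: | J5 0-2 | J1 2-6 | J3 6-12 | J4 12-20 | J2 20-28 |
Completion: J1=6  J2=28  J3=12  J4=20  J5=2

J1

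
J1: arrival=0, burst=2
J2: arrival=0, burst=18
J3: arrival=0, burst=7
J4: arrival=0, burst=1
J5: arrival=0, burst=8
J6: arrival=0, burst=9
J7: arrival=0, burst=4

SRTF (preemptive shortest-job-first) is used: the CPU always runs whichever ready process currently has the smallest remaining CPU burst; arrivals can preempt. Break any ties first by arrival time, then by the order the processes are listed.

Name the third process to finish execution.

J7

Timeline: | J4 0-1 | J1 1-3 | J7 3-7 | J3 7-14 | J5 14-22 | J6 22-31 | J2 31-49 |
Completion: J1=3  J2=49  J3=14  J4=1  J5=22  J6=31  J7=7
Turnaround (C−A): J1=3  J2=49  J3=14  J4=1  J5=22  J6=31  J7=7
Finish order: J4 → J1 → J7 → J3 → J5 → J6 → J2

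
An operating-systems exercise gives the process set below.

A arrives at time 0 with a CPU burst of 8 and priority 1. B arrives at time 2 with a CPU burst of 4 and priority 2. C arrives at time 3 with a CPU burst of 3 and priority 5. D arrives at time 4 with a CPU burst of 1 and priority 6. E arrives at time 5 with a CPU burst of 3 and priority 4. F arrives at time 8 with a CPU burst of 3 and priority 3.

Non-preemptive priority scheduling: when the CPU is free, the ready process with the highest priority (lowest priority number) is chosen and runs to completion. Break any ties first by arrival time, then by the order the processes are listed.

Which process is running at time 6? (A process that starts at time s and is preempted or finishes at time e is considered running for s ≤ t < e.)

Gantt: | A 0-8 | B 8-12 | F 12-15 | E 15-18 | C 18-21 | D 21-22 |
Completion: A=8  B=12  C=21  D=22  E=18  F=15

A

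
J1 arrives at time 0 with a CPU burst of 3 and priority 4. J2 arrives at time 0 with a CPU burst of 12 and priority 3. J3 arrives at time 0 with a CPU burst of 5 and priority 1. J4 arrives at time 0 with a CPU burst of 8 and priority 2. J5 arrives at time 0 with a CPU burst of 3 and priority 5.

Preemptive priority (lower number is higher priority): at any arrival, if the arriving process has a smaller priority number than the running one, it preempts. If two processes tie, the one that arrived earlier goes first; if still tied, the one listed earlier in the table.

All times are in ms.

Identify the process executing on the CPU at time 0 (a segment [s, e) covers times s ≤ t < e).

J3

Timeline: | J3 0-5 | J4 5-13 | J2 13-25 | J1 25-28 | J5 28-31 |
Completion: J1=28  J2=25  J3=5  J4=13  J5=31
Turnaround (C−A): J1=28  J2=25  J3=5  J4=13  J5=31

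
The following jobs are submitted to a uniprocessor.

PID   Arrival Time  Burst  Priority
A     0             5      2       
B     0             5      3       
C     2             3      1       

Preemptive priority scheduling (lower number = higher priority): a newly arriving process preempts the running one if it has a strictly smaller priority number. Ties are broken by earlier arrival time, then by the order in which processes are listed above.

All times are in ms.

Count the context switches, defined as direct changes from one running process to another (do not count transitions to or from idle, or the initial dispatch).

3

Gantt: | A 0-2 | C 2-5 | A 5-8 | B 8-13 |
Completion: A=8  B=13  C=5
Turnaround (C−A): A=8  B=13  C=3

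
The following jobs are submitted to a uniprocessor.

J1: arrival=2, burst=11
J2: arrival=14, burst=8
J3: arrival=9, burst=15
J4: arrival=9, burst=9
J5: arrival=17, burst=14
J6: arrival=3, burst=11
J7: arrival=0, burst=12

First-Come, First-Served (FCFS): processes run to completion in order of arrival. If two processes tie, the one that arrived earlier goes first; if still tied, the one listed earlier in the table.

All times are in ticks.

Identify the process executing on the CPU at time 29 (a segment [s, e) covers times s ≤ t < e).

J6

Schedule: | J7 0-12 | J1 12-23 | J6 23-34 | J3 34-49 | J4 49-58 | J2 58-66 | J5 66-80 |
Completion: J1=23  J2=66  J3=49  J4=58  J5=80  J6=34  J7=12
Turnaround (C−A): J1=21  J2=52  J3=40  J4=49  J5=63  J6=31  J7=12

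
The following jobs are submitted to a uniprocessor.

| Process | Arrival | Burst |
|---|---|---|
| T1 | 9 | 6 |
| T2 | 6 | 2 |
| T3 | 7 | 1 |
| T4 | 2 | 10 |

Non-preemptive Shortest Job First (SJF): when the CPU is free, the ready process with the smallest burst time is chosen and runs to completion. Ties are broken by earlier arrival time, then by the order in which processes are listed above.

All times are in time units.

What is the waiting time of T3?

Timeline: | idle 0-2 | T4 2-12 | T3 12-13 | T2 13-15 | T1 15-21 |
Completion: T1=21  T2=15  T3=13  T4=12
Turnaround (C−A): T1=12  T2=9  T3=6  T4=10
Waiting(T3) = turnaround − burst = 6 − 1 = 5

5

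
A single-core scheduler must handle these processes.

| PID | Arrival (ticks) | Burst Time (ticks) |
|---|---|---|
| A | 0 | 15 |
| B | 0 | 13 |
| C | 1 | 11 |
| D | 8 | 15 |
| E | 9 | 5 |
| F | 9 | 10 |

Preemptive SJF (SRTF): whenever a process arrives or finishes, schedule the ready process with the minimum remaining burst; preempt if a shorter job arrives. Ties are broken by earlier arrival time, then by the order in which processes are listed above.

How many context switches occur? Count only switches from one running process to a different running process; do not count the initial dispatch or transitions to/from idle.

Gantt: | B 0-1 | C 1-12 | E 12-17 | F 17-27 | B 27-39 | A 39-54 | D 54-69 |
Completion: A=54  B=39  C=12  D=69  E=17  F=27
Turnaround (C−A): A=54  B=39  C=11  D=61  E=8  F=18

6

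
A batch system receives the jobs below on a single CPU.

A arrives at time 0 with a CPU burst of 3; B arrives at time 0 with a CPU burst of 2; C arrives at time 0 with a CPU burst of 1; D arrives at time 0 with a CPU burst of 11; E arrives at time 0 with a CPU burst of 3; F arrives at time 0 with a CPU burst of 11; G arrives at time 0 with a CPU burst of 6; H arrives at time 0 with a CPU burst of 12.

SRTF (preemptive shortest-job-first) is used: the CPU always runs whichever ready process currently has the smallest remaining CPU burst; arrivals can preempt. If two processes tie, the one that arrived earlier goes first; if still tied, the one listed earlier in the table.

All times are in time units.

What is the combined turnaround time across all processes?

146

Schedule: | C 0-1 | B 1-3 | A 3-6 | E 6-9 | G 9-15 | D 15-26 | F 26-37 | H 37-49 |
Completion: A=6  B=3  C=1  D=26  E=9  F=37  G=15  H=49
Turnaround = completion − arrival: A=6, B=3, C=1, D=26, E=9, F=37, G=15, H=49
Total turnaround = 6 + 3 + 1 + 26 + 9 + 37 + 15 + 49 = 146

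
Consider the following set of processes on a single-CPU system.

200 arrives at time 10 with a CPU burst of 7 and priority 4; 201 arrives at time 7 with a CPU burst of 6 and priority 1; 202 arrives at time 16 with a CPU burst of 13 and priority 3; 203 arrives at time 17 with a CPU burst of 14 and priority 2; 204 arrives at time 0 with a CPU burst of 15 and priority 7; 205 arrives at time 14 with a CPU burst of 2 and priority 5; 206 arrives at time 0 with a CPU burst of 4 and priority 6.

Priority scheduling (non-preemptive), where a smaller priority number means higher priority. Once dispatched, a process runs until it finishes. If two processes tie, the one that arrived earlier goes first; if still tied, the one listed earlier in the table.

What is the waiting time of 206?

Schedule: | 206 0-4 | 204 4-19 | 201 19-25 | 203 25-39 | 202 39-52 | 200 52-59 | 205 59-61 |
Completion: 200=59  201=25  202=52  203=39  204=19  205=61  206=4
Turnaround (C−A): 200=49  201=18  202=36  203=22  204=19  205=47  206=4
Waiting(206) = turnaround − burst = 4 − 4 = 0

0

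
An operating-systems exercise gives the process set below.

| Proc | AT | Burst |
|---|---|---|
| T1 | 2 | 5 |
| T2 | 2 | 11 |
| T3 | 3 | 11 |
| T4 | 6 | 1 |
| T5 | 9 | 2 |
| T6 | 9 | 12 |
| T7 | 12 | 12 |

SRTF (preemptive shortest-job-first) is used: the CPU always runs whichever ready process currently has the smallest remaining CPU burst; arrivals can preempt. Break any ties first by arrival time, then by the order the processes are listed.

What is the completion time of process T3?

32

Schedule: | idle 0-2 | T1 2-7 | T4 7-8 | T2 8-9 | T5 9-11 | T2 11-21 | T3 21-32 | T6 32-44 | T7 44-56 |
Completion: T1=7  T2=21  T3=32  T4=8  T5=11  T6=44  T7=56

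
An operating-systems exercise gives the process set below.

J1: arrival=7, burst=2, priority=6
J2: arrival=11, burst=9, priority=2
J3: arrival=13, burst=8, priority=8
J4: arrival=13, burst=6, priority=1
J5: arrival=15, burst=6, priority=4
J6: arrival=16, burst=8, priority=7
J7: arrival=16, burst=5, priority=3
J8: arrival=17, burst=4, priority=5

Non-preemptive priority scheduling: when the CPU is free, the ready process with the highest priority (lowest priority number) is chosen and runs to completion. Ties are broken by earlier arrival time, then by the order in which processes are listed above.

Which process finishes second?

Gantt: | idle 0-7 | J1 7-9 | idle 9-11 | J2 11-20 | J4 20-26 | J7 26-31 | J5 31-37 | J8 37-41 | J6 41-49 | J3 49-57 |
Completion: J1=9  J2=20  J3=57  J4=26  J5=37  J6=49  J7=31  J8=41
Turnaround (C−A): J1=2  J2=9  J3=44  J4=13  J5=22  J6=33  J7=15  J8=24
Finish order: J1 → J2 → J4 → J7 → J5 → J8 → J6 → J3

J2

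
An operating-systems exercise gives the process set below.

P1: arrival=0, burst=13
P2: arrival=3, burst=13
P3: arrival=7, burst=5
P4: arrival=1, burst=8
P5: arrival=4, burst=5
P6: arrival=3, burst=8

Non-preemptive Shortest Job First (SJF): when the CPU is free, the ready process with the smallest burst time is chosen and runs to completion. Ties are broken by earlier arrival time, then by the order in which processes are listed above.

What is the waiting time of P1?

0

Gantt: | P1 0-13 | P5 13-18 | P3 18-23 | P4 23-31 | P6 31-39 | P2 39-52 |
Completion: P1=13  P2=52  P3=23  P4=31  P5=18  P6=39
Waiting(P1) = turnaround − burst = 13 − 13 = 0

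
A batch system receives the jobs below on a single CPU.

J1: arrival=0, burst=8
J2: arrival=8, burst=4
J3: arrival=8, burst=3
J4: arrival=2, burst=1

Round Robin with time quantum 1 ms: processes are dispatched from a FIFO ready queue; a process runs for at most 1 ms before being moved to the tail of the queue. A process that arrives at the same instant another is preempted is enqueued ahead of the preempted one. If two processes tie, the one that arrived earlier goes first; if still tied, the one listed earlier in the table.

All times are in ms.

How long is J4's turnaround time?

1

Gantt: | J1 0-2 | J4 2-3 | J1 3-8 | J2 8-9 | J3 9-10 | J1 10-11 | J2 11-12 | J3 12-13 | J2 13-14 | J3 14-15 | J2 15-16 |
Completion: J1=11  J2=16  J3=15  J4=3
Turnaround(J4) = completion − arrival = 3 − 2 = 1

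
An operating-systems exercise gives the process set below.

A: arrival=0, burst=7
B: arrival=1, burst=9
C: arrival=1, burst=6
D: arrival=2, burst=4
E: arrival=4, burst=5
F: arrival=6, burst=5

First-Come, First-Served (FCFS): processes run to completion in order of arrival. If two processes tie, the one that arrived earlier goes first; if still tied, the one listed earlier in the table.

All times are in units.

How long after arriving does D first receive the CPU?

Gantt: | A 0-7 | B 7-16 | C 16-22 | D 22-26 | E 26-31 | F 31-36 |
Completion: A=7  B=16  C=22  D=26  E=31  F=36
Turnaround (C−A): A=7  B=15  C=21  D=24  E=27  F=30
Response(D) = first start − arrival = 22 − 2 = 20

20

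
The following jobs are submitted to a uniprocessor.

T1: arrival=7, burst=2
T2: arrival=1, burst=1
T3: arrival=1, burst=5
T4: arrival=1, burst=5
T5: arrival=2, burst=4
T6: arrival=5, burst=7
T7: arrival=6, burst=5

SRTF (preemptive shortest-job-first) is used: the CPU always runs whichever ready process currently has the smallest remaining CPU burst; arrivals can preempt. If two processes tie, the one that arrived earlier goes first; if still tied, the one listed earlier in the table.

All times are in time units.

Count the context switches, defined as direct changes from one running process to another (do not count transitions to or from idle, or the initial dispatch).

7

Schedule: | idle 0-1 | T2 1-2 | T5 2-6 | T3 6-7 | T1 7-9 | T3 9-13 | T4 13-18 | T7 18-23 | T6 23-30 |
Completion: T1=9  T2=2  T3=13  T4=18  T5=6  T6=30  T7=23
Turnaround (C−A): T1=2  T2=1  T3=12  T4=17  T5=4  T6=25  T7=17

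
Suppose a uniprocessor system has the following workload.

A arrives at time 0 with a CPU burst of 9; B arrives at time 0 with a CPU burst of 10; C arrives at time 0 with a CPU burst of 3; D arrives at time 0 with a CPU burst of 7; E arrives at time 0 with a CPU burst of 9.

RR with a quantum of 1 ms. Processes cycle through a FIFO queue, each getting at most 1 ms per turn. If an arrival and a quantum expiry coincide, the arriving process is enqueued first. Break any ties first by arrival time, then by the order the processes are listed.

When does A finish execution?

35

Timeline: | A 0-1 | B 1-2 | C 2-3 | D 3-4 | E 4-5 | A 5-6 | B 6-7 | C 7-8 | D 8-9 | E 9-10 | A 10-11 | B 11-12 | C 12-13 | D 13-14 | E 14-15 | A 15-16 | B 16-17 | D 17-18 | E 18-19 | A 19-20 | B 20-21 | D 21-22 | E 22-23 | A 23-24 | B 24-25 | D 25-26 | E 26-27 | A 27-28 | B 28-29 | D 29-30 | E 30-31 | A 31-32 | B 32-33 | E 33-34 | A 34-35 | B 35-36 | E 36-37 | B 37-38 |
Completion: A=35  B=38  C=13  D=30  E=37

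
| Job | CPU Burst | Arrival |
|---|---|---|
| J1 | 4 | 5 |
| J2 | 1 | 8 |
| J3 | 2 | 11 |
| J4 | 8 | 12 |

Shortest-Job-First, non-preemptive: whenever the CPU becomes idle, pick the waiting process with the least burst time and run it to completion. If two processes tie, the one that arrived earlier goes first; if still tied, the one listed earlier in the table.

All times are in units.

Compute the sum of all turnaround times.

17

Schedule: | idle 0-5 | J1 5-9 | J2 9-10 | idle 10-11 | J3 11-13 | J4 13-21 |
Completion: J1=9  J2=10  J3=13  J4=21
Turnaround (C−A): J1=4  J2=2  J3=2  J4=9
Turnaround = completion − arrival: J1=4, J2=2, J3=2, J4=9
Total turnaround = 4 + 2 + 2 + 9 = 17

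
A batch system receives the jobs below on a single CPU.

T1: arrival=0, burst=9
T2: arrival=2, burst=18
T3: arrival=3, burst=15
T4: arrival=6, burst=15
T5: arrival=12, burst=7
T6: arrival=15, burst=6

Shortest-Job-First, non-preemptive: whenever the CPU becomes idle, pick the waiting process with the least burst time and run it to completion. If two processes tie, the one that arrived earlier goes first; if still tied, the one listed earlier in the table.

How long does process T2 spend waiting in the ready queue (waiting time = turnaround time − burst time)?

Gantt: | T1 0-9 | T3 9-24 | T6 24-30 | T5 30-37 | T4 37-52 | T2 52-70 |
Completion: T1=9  T2=70  T3=24  T4=52  T5=37  T6=30
Turnaround (C−A): T1=9  T2=68  T3=21  T4=46  T5=25  T6=15
Waiting(T2) = turnaround − burst = 68 − 18 = 50

50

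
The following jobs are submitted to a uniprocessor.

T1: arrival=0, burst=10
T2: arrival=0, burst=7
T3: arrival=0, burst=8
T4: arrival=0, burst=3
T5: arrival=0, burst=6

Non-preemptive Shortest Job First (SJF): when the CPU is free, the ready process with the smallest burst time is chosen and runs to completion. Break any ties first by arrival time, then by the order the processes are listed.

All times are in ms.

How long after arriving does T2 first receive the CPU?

Gantt: | T4 0-3 | T5 3-9 | T2 9-16 | T3 16-24 | T1 24-34 |
Completion: T1=34  T2=16  T3=24  T4=3  T5=9
Response(T2) = first start − arrival = 9 − 0 = 9

9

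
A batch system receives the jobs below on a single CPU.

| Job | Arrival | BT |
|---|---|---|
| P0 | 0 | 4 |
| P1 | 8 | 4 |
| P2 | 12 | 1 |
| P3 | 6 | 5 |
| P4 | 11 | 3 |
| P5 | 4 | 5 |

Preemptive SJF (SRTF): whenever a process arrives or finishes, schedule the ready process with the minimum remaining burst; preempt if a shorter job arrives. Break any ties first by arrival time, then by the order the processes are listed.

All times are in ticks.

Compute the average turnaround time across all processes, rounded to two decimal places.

6.33

Schedule: | P0 0-4 | P5 4-9 | P1 9-13 | P2 13-14 | P4 14-17 | P3 17-22 |
Completion: P0=4  P1=13  P2=14  P3=22  P4=17  P5=9
Turnaround (C−A): P0=4  P1=5  P2=2  P3=16  P4=6  P5=5
Turnaround times: P0=4, P1=5, P2=2, P3=16, P4=6, P5=5
Average turnaround = (4+5+2+16+6+5) / 6 = 38/6 = 6.33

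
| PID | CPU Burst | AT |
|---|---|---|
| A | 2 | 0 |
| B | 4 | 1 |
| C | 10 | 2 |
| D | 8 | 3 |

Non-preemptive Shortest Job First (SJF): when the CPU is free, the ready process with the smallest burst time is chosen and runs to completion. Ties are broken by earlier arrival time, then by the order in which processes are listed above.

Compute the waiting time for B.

Gantt: | A 0-2 | B 2-6 | D 6-14 | C 14-24 |
Completion: A=2  B=6  C=24  D=14
Turnaround (C−A): A=2  B=5  C=22  D=11
Waiting(B) = turnaround − burst = 5 − 4 = 1

1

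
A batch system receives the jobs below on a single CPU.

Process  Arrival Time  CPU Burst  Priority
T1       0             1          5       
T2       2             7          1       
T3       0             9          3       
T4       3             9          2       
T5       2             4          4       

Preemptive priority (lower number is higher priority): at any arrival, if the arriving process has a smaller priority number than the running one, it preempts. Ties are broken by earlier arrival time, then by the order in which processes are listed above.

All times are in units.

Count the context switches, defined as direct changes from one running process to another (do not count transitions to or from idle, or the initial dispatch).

Schedule: | T3 0-2 | T2 2-9 | T4 9-18 | T3 18-25 | T5 25-29 | T1 29-30 |
Completion: T1=30  T2=9  T3=25  T4=18  T5=29
Turnaround (C−A): T1=30  T2=7  T3=25  T4=15  T5=27

5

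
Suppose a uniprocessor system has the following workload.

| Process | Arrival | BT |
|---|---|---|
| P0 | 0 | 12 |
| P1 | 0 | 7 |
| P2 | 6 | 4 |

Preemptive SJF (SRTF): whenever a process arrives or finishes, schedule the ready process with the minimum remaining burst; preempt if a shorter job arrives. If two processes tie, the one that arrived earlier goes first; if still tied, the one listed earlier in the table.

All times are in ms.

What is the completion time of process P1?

Gantt: | P1 0-7 | P2 7-11 | P0 11-23 |
Completion: P0=23  P1=7  P2=11

7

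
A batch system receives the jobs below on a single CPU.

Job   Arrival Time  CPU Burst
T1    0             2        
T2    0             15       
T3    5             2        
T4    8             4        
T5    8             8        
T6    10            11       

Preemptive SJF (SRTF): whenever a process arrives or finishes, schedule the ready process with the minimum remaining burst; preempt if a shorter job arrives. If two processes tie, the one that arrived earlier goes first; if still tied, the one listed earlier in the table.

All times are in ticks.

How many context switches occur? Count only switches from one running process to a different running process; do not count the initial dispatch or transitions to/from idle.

7

Schedule: | T1 0-2 | T2 2-5 | T3 5-7 | T2 7-8 | T4 8-12 | T5 12-20 | T2 20-31 | T6 31-42 |
Completion: T1=2  T2=31  T3=7  T4=12  T5=20  T6=42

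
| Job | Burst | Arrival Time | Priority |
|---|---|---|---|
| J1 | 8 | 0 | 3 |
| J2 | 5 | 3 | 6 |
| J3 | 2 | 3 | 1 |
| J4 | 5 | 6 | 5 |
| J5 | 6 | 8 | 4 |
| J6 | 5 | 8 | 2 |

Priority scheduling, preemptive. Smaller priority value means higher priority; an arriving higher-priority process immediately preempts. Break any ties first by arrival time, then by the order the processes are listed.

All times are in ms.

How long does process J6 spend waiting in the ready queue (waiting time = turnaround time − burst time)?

0

Schedule: | J1 0-3 | J3 3-5 | J1 5-8 | J6 8-13 | J1 13-15 | J5 15-21 | J4 21-26 | J2 26-31 |
Completion: J1=15  J2=31  J3=5  J4=26  J5=21  J6=13
Turnaround (C−A): J1=15  J2=28  J3=2  J4=20  J5=13  J6=5
Waiting(J6) = turnaround − burst = 5 − 5 = 0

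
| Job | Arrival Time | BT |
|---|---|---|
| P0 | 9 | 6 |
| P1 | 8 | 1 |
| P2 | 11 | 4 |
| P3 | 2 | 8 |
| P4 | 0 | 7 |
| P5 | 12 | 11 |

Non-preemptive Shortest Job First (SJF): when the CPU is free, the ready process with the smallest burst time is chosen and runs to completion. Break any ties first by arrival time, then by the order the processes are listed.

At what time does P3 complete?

15

Timeline: | P4 0-7 | P3 7-15 | P1 15-16 | P2 16-20 | P0 20-26 | P5 26-37 |
Completion: P0=26  P1=16  P2=20  P3=15  P4=7  P5=37
Turnaround (C−A): P0=17  P1=8  P2=9  P3=13  P4=7  P5=25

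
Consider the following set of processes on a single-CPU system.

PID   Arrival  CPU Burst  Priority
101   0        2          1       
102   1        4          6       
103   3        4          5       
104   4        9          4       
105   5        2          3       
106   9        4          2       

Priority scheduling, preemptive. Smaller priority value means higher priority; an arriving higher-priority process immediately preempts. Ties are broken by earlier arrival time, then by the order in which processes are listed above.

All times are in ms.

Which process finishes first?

101

Gantt: | 101 0-2 | 102 2-3 | 103 3-4 | 104 4-5 | 105 5-7 | 104 7-9 | 106 9-13 | 104 13-19 | 103 19-22 | 102 22-25 |
Completion: 101=2  102=25  103=22  104=19  105=7  106=13
Finish order: 101 → 105 → 106 → 104 → 103 → 102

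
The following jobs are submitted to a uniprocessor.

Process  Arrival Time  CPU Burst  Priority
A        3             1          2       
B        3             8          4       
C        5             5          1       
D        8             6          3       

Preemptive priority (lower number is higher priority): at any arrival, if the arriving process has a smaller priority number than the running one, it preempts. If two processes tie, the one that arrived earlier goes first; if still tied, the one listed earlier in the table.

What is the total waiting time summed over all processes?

Schedule: | idle 0-3 | A 3-4 | B 4-5 | C 5-10 | D 10-16 | B 16-23 |
Completion: A=4  B=23  C=10  D=16
Turnaround (C−A): A=1  B=20  C=5  D=8
Waiting = turnaround − burst: A=0, B=12, C=0, D=2
Total waiting = 0 + 12 + 0 + 2 = 14

14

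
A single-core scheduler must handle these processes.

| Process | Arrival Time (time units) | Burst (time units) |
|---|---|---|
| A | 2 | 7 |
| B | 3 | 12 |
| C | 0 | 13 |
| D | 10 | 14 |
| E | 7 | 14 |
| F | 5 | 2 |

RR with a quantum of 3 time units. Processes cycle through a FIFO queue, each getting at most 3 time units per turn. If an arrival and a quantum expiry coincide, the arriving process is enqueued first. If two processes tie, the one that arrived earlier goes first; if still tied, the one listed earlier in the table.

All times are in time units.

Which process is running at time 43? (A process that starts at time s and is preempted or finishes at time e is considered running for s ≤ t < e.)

E

Timeline: | C 0-3 | A 3-6 | B 6-9 | C 9-12 | F 12-14 | A 14-17 | E 17-20 | B 20-23 | D 23-26 | C 26-29 | A 29-30 | E 30-33 | B 33-36 | D 36-39 | C 39-42 | E 42-45 | B 45-48 | D 48-51 | C 51-52 | E 52-55 | D 55-58 | E 58-60 | D 60-62 |
Completion: A=30  B=48  C=52  D=62  E=60  F=14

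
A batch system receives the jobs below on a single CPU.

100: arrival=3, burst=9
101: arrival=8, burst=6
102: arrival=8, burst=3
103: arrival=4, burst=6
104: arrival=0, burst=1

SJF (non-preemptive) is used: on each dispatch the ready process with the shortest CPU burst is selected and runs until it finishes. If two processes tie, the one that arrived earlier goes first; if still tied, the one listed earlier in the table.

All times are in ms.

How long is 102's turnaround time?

7

Schedule: | 104 0-1 | idle 1-3 | 100 3-12 | 102 12-15 | 103 15-21 | 101 21-27 |
Completion: 100=12  101=27  102=15  103=21  104=1
Turnaround (C−A): 100=9  101=19  102=7  103=17  104=1
Turnaround(102) = completion − arrival = 15 − 8 = 7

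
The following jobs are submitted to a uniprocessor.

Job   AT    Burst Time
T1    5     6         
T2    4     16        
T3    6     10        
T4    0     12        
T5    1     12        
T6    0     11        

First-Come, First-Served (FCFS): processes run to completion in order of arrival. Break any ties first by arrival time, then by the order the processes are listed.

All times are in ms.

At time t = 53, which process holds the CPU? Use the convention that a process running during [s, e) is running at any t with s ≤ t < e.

T1

Gantt: | T4 0-12 | T6 12-23 | T5 23-35 | T2 35-51 | T1 51-57 | T3 57-67 |
Completion: T1=57  T2=51  T3=67  T4=12  T5=35  T6=23
Turnaround (C−A): T1=52  T2=47  T3=61  T4=12  T5=34  T6=23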